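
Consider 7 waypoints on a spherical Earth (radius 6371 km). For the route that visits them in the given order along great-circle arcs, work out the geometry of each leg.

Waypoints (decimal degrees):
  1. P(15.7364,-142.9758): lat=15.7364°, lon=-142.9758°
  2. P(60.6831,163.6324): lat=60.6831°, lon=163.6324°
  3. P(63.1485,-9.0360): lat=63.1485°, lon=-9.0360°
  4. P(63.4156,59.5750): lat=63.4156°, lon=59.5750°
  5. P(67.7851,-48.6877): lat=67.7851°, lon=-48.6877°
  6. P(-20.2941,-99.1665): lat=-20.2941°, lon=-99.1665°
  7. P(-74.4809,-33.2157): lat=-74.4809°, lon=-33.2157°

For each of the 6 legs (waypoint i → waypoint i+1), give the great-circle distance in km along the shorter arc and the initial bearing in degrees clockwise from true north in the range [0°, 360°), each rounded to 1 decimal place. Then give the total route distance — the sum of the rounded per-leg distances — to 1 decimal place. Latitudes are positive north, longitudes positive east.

Leg 1: dist=6542.0 km, bearing=332.7°
Leg 2: dist=6231.8 km, bearing=356.0°
Leg 3: dist=3264.5 km, bearing=58.2°
Leg 4: dist=4359.6 km, bearing=325.4°
Leg 5: dist=10616.5 km, bearing=226.6°
Leg 6: dist=7130.0 km, bearing=164.2°
Total: 38144.4 km

Leg 1: φ1=0.2746520, φ2=1.0591199, Δφ=0.7844679, Δλ=5.3513226 rad; a=sin²(Δφ/2)+cosφ1·cosφ2·sin²(Δλ/2)=0.2412379347; c=2·atan2(√a, √(1-a))=1.026841407; dist=6371·c=6542.007 ≈ 6542.0 km; running total=6542.0 km
Leg 1 bearing: y=sinΔλ·cosφ2=-0.39304949, x=cosφ1·sinφ2-sinφ1·cosφ2·cosΔλ=0.76005320; θ=atan2(y, x)=-27.3450° <0 so +360° → 332.6550° ≈ 332.7°
Leg 2: φ1=1.0591199, φ2=1.1021492, Δφ=0.0430293, Δλ=-3.0136321 rad; a=sin²(Δφ/2)+cosφ1·cosφ2·sin²(Δλ/2)=0.2207190009; c=2·atan2(√a, √(1-a))=0.978145195; dist=6371·c=6231.763 ≈ 6231.8 km; running total=12773.8 km
Leg 2 bearing: y=sinΔλ·cosφ2=-0.05763958, x=cosφ1·sinφ2-sinφ1·cosφ2·cosΔλ=0.82745766; θ=atan2(y, x)=-3.9847° <0 so +360° → 356.0153° ≈ 356.0°
Leg 3: φ1=1.1021492, φ2=1.1068110, Δφ=0.0046618, Δλ=1.1974879 rad; a=sin²(Δφ/2)+cosφ1·cosφ2·sin²(Δλ/2)=0.0642134021; c=2·atan2(√a, √(1-a))=0.512394236; dist=6371·c=3264.464 ≈ 3264.5 km; running total=16038.3 km
Leg 3 bearing: y=sinΔλ·cosφ2=0.41669336, x=cosφ1·sinφ2-sinφ1·cosφ2·cosΔλ=0.25831533; θ=atan2(y, x)=58.2045° ≈ 58.2°
Leg 4: φ1=1.1068110, φ2=1.1830732, Δφ=0.0762622, Δλ=-1.8895406 rad; a=sin²(Δφ/2)+cosφ1·cosφ2·sin²(Δλ/2)=0.1125630330; c=2·atan2(√a, √(1-a))=0.684280691; dist=6371·c=4359.552 ≈ 4359.6 km; running total=20397.9 km
Leg 4 bearing: y=sinΔλ·cosφ2=-0.35903746, x=cosφ1·sinφ2-sinφ1·cosφ2·cosΔλ=0.52025233; θ=atan2(y, x)=-34.6104° <0 so +360° → 325.3896° ≈ 325.4°
Leg 5: φ1=1.1830732, φ2=-0.3541989, Δφ=-1.5372720, Δλ=-0.8810213 rad; a=sin²(Δφ/2)+cosφ1·cosφ2·sin²(Δλ/2)=0.5477158993; c=2·atan2(√a, √(1-a))=1.666373575; dist=6371·c=10616.466 ≈ 10616.5 km; running total=31014.4 km
Leg 5 bearing: y=sinΔλ·cosφ2=-0.72350493, x=cosφ1·sinφ2-sinφ1·cosφ2·cosΔλ=-0.68369101; θ=atan2(y, x)=-133.3794° <0 so +360° → 226.6206° ≈ 226.6°
Leg 6: φ1=-0.3541989, φ2=-1.2999369, Δφ=-0.9457381, Δλ=1.1510586 rad; a=sin²(Δφ/2)+cosφ1·cosφ2·sin²(Δλ/2)=0.2817692699; c=2·atan2(√a, √(1-a))=1.119134344; dist=6371·c=7130.005 ≈ 7130.0 km; running total=38144.4 km
Leg 6 bearing: y=sinΔλ·cosφ2=0.24433431, x=cosφ1·sinφ2-sinφ1·cosφ2·cosΔλ=-0.86591116; θ=atan2(y, x)=164.2425° ≈ 164.2°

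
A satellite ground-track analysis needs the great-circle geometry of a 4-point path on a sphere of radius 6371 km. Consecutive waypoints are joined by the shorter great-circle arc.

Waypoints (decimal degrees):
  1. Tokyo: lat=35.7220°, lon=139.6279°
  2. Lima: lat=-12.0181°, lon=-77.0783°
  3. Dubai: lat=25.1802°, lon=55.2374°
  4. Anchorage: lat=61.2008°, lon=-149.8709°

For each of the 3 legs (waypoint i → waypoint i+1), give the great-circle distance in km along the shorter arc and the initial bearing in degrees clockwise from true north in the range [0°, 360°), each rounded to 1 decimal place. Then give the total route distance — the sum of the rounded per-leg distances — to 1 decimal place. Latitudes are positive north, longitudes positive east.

Leg 1: φ1=0.6234665, φ2=-0.2097554, Δφ=-0.8332219, Δλ=-3.7822367 rad; a=sin²(Δφ/2)+cosφ1·cosφ2·sin²(Δλ/2)=0.8790904301; c=2·atan2(√a, √(1-a))=2.431314996; dist=6371·c=15489.908 ≈ 15489.9 km; running total=15489.9 km
Leg 1 bearing: y=sinΔλ·cosφ2=0.58461118, x=cosφ1·sinφ2-sinφ1·cosφ2·cosΔλ=0.28877596; θ=atan2(y, x)=63.7124° ≈ 63.7°
Leg 2: φ1=-0.2097554, φ2=0.4394774, Δφ=0.6492328, Δλ=2.3093446 rad; a=sin²(Δφ/2)+cosφ1·cosφ2·sin²(Δλ/2)=0.8422398992; c=2·atan2(√a, √(1-a))=2.324686235; dist=6371·c=14810.576 ≈ 14810.6 km; running total=30300.5 km
Leg 2 bearing: y=sinΔλ·cosφ2=0.66918009, x=cosφ1·sinφ2-sinφ1·cosφ2·cosΔλ=0.28928430; θ=atan2(y, x)=66.6213° ≈ 66.6°
Leg 3: φ1=0.4394774, φ2=1.0681555, Δφ=0.6286781, Δλ=-3.5798152 rad; a=sin²(Δφ/2)+cosφ1·cosφ2·sin²(Δλ/2)=0.5109630595; c=2·atan2(√a, √(1-a))=1.592724203; dist=6371·c=10147.246 ≈ 10147.2 km; running total=40447.7 km
Leg 3 bearing: y=sinΔλ·cosφ2=0.20441763, x=cosφ1·sinφ2-sinφ1·cosφ2·cosΔλ=0.97863817; θ=atan2(y, x)=11.7983° ≈ 11.8°

Leg 1: dist=15489.9 km, bearing=63.7°
Leg 2: dist=14810.6 km, bearing=66.6°
Leg 3: dist=10147.2 km, bearing=11.8°
Total: 40447.7 km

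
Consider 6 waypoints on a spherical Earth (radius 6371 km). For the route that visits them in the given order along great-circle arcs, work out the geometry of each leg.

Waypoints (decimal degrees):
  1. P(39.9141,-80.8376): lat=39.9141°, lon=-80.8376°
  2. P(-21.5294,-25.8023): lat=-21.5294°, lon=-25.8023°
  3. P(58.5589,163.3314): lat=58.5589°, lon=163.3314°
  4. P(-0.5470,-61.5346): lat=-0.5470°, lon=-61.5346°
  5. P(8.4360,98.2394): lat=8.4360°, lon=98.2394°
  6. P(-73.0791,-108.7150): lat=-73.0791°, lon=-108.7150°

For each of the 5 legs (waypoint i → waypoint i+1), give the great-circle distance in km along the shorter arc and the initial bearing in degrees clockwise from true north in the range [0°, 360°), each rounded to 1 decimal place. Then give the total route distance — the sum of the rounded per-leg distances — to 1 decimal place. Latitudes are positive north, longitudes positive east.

Leg 1: φ1=0.6966325, φ2=-0.3757589, Δφ=-1.0723914, Δλ=0.9605472 rad; a=sin²(Δφ/2)+cosφ1·cosφ2·sin²(Δλ/2)=0.4132925627; c=2·atan2(√a, √(1-a))=1.396500299; dist=6371·c=8897.103 ≈ 8897.1 km; running total=8897.1 km
Leg 1 bearing: y=sinΔλ·cosφ2=0.76232788, x=cosφ1·sinφ2-sinφ1·cosφ2·cosΔλ=-0.62352504; θ=atan2(y, x)=129.2805° ≈ 129.3°
Leg 2: φ1=-0.3757589, φ2=1.0220456, Δφ=1.3978045, Δλ=3.3010058 rad; a=sin²(Δφ/2)+cosφ1·cosφ2·sin²(Δλ/2)=0.8960865766; c=2·atan2(√a, √(1-a))=2.485157956; dist=6371·c=15832.941 ≈ 15832.9 km; running total=24730.0 km
Leg 2 bearing: y=sinΔλ·cosφ2=-0.08280162, x=cosφ1·sinφ2-sinφ1·cosφ2·cosΔλ=0.60465328; θ=atan2(y, x)=-7.7976° <0 so +360° → 352.2024° ≈ 352.2°
Leg 3: φ1=1.0220456, φ2=-0.0095470, Δφ=-1.0315926, Δλ=-3.9246521 rad; a=sin²(Δφ/2)+cosφ1·cosφ2·sin²(Δλ/2)=0.6889160888; c=2·atan2(√a, √(1-a))=1.958250122; dist=6371·c=12476.012 ≈ 12476.0 km; running total=37206.0 km
Leg 3 bearing: y=sinΔλ·cosφ2=0.70541896, x=cosφ1·sinφ2-sinφ1·cosφ2·cosΔλ=0.59968903; θ=atan2(y, x)=49.6316° ≈ 49.6°
Leg 4: φ1=-0.0095470, φ2=0.1472360, Δφ=0.1567829, Δλ=2.7885824 rad; a=sin²(Δφ/2)+cosφ1·cosφ2·sin²(Δλ/2)=0.9647710136; c=2·atan2(√a, √(1-a))=2.763965146; dist=6371·c=17609.222 ≈ 17609.2 km; running total=54815.2 km
Leg 4 bearing: y=sinΔλ·cosφ2=0.34198343, x=cosφ1·sinφ2-sinφ1·cosφ2·cosΔλ=0.13783670; θ=atan2(y, x)=68.0481° ≈ 68.0°
Leg 5: φ1=0.1472360, φ2=-1.2754709, Δφ=-1.4227069, Δλ=-3.6120357 rad; a=sin²(Δφ/2)+cosφ1·cosφ2·sin²(Δλ/2)=0.6984899898; c=2·atan2(√a, √(1-a))=1.979020421; dist=6371·c=12608.339 ≈ 12608.3 km; running total=67423.5 km
Leg 5 bearing: y=sinΔλ·cosφ2=0.13192804, x=cosφ1·sinφ2-sinφ1·cosφ2·cosΔλ=-0.90829614; θ=atan2(y, x)=171.7357° ≈ 171.7°

Leg 1: dist=8897.1 km, bearing=129.3°
Leg 2: dist=15832.9 km, bearing=352.2°
Leg 3: dist=12476.0 km, bearing=49.6°
Leg 4: dist=17609.2 km, bearing=68.0°
Leg 5: dist=12608.3 km, bearing=171.7°
Total: 67423.5 km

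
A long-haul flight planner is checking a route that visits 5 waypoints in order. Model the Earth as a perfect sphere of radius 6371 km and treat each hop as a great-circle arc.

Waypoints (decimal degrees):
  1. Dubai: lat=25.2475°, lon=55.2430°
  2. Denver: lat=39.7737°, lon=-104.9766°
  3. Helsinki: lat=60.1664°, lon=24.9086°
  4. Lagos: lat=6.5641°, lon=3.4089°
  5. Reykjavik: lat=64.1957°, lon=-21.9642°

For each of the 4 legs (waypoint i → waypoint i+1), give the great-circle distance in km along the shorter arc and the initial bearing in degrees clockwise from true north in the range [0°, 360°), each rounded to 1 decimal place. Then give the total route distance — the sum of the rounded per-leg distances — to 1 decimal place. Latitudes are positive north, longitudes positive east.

Leg 1: φ1=0.4406520, φ2=0.6941820, Δφ=0.2535300, Δλ=-2.7963595 rad; a=sin²(Δφ/2)+cosφ1·cosφ2·sin²(Δλ/2)=0.6906331000; c=2·atan2(√a, √(1-a))=1.961961894; dist=6371·c=12499.659 ≈ 12499.7 km; running total=12499.7 km
Leg 1 bearing: y=sinΔλ·cosφ2=-0.26009887, x=cosφ1·sinφ2-sinφ1·cosφ2·cosΔλ=0.88712156; θ=atan2(y, x)=-16.3408° <0 so +360° → 343.6592° ≈ 343.7°
Leg 2: φ1=0.6941820, φ2=1.0501018, Δφ=0.3559198, Δλ=2.2669244 rad; a=sin²(Δφ/2)+cosφ1·cosφ2·sin²(Δλ/2)=0.3451062815; c=2·atan2(√a, √(1-a))=1.255826863; dist=6371·c=8000.873 ≈ 8000.9 km; running total=20500.6 km
Leg 2 bearing: y=sinΔλ·cosφ2=0.38173385, x=cosφ1·sinφ2-sinφ1·cosφ2·cosΔλ=0.87081055; θ=atan2(y, x)=23.6710° ≈ 23.7°
Leg 3: φ1=1.0501018, φ2=0.1145652, Δφ=-0.9355366, Δλ=-0.3752406 rad; a=sin²(Δφ/2)+cosφ1·cosφ2·sin²(Δλ/2)=0.2205008069; c=2·atan2(√a, √(1-a))=0.977618993; dist=6371·c=6228.411 ≈ 6228.4 km; running total=26729.0 km
Leg 3 bearing: y=sinΔλ·cosφ2=-0.36409382, x=cosφ1·sinφ2-sinφ1·cosφ2·cosΔλ=-0.74495402; θ=atan2(y, x)=-153.9531° <0 so +360° → 206.0469° ≈ 206.0°
Leg 4: φ1=0.1145652, φ2=1.1204263, Δφ=1.0058612, Δλ=-0.4428441 rad; a=sin²(Δφ/2)+cosφ1·cosφ2·sin²(Δλ/2)=0.2531770446; c=2·atan2(√a, √(1-a))=1.054519212; dist=6371·c=6718.342 ≈ 6718.3 km; running total=33447.3 km
Leg 4 bearing: y=sinΔλ·cosφ2=-0.18653026, x=cosφ1·sinφ2-sinφ1·cosφ2·cosΔλ=0.84942344; θ=atan2(y, x)=-12.3854° <0 so +360° → 347.6146° ≈ 347.6°

Leg 1: dist=12499.7 km, bearing=343.7°
Leg 2: dist=8000.9 km, bearing=23.7°
Leg 3: dist=6228.4 km, bearing=206.0°
Leg 4: dist=6718.3 km, bearing=347.6°
Total: 33447.3 km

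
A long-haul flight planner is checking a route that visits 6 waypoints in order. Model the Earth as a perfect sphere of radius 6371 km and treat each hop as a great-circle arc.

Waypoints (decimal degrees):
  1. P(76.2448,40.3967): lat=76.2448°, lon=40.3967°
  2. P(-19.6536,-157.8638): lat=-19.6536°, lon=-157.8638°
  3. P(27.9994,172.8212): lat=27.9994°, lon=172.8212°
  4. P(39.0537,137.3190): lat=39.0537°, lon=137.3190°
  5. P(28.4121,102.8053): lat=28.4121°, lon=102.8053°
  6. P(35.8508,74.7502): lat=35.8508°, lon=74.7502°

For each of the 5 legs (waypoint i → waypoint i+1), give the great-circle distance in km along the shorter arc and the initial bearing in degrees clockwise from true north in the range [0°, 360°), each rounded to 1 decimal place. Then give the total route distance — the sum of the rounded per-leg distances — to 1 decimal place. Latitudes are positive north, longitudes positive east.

Leg 1: dist=13636.7 km, bearing=20.5°
Leg 2: dist=6165.7 km, bearing=328.3°
Leg 3: dist=3486.3 km, bearing=299.9°
Leg 4: dist=3379.4 km, bearing=260.1°
Leg 5: dist=2757.1 km, bearing=294.6°
Total: 29425.2 km

Leg 1: φ1=1.3307228, φ2=-0.3430200, Δφ=-1.6737428, Δλ=-3.4602985 rad; a=sin²(Δφ/2)+cosφ1·cosφ2·sin²(Δλ/2)=0.7696663126; c=2·atan2(√a, √(1-a))=2.140440716; dist=6371·c=13636.748 ≈ 13636.7 km; running total=13636.7 km
Leg 1 bearing: y=sinΔλ·cosφ2=0.29508379, x=cosφ1·sinφ2-sinφ1·cosφ2·cosΔλ=0.78869885; θ=atan2(y, x)=20.5128° ≈ 20.5°
Leg 2: φ1=-0.3430200, φ2=0.4886817, Δφ=0.8317017, Δλ=5.7715420 rad; a=sin²(Δφ/2)+cosφ1·cosφ2·sin²(Δλ/2)=0.2164319047; c=2·atan2(√a, √(1-a))=0.967771734; dist=6371·c=6165.674 ≈ 6165.7 km; running total=19802.4 km
Leg 2 bearing: y=sinΔλ·cosφ2=-0.43230303, x=cosφ1·sinφ2-sinφ1·cosφ2·cosΔλ=0.70104966; θ=atan2(y, x)=-31.6601° <0 so +360° → 328.3399° ≈ 328.3°
Leg 3: φ1=0.4886817, φ2=0.6816157, Δφ=0.1929339, Δλ=-0.6196303 rad; a=sin²(Δφ/2)+cosφ1·cosφ2·sin²(Δλ/2)=0.0730116415; c=2·atan2(√a, √(1-a))=0.547215348; dist=6371·c=3486.309 ≈ 3486.3 km; running total=23288.7 km
Leg 3 bearing: y=sinΔλ·cosφ2=-0.45097252, x=cosφ1·sinφ2-sinφ1·cosφ2·cosΔλ=0.25951407; θ=atan2(y, x)=-60.0815° <0 so +360° → 299.9185° ≈ 299.9°
Leg 4: φ1=0.6816157, φ2=0.4958847, Δφ=-0.1857310, Δλ=-0.6023777 rad; a=sin²(Δφ/2)+cosφ1·cosφ2·sin²(Δλ/2)=0.0687079997; c=2·atan2(√a, √(1-a))=0.530441090; dist=6371·c=3379.440 ≈ 3379.4 km; running total=26668.1 km
Leg 4 bearing: y=sinΔλ·cosφ2=-0.49835484, x=cosφ1·sinφ2-sinφ1·cosφ2·cosΔλ=-0.08712803; θ=atan2(y, x)=-99.9169° <0 so +360° → 260.0831° ≈ 260.1°
Leg 5: φ1=0.4958847, φ2=0.6257145, Δφ=0.1298298, Δλ=-0.4896539 rad; a=sin²(Δφ/2)+cosφ1·cosφ2·sin²(Δλ/2)=0.0460932104; c=2·atan2(√a, √(1-a))=0.432755580; dist=6371·c=2757.086 ≈ 2757.1 km; running total=29425.2 km
Leg 5 bearing: y=sinΔλ·cosφ2=-0.38121583, x=cosφ1·sinφ2-sinφ1·cosφ2·cosΔλ=0.17478272; θ=atan2(y, x)=-65.3691° <0 so +360° → 294.6309° ≈ 294.6°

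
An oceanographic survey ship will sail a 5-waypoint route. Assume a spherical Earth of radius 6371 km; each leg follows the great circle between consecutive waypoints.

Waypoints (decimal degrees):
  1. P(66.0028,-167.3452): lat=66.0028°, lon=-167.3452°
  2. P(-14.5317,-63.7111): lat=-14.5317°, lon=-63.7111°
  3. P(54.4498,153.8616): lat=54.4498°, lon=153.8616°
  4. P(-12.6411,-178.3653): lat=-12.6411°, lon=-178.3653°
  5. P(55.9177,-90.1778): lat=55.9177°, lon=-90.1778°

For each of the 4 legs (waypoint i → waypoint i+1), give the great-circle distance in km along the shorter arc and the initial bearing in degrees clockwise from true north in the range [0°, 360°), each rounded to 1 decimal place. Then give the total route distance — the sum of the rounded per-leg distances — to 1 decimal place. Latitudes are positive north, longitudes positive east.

Leg 1: φ1=1.1519662, φ2=-0.2536260, Δφ=-1.4055922, Δλ=1.8087563 rad; a=sin²(Δφ/2)+cosφ1·cosφ2·sin²(Δλ/2)=0.6610133106; c=2·atan2(√a, √(1-a))=1.898665689; dist=6371·c=12096.399 ≈ 12096.4 km; running total=12096.4 km
Leg 1 bearing: y=sinΔλ·cosφ2=0.94073133, x=cosφ1·sinφ2-sinφ1·cosφ2·cosΔλ=0.10641160; θ=atan2(y, x)=83.5464° ≈ 83.5°
Leg 2: φ1=-0.2536260, φ2=0.9503283, Δφ=1.2039543, Δλ=3.7973600 rad; a=sin²(Δφ/2)+cosφ1·cosφ2·sin²(Δλ/2)=0.8251116755; c=2·atan2(√a, √(1-a))=2.278674709; dist=6371·c=14517.437 ≈ 14517.4 km; running total=26613.8 km
Leg 2 bearing: y=sinΔλ·cosφ2=-0.35452865, x=cosφ1·sinφ2-sinφ1·cosφ2·cosΔλ=0.67195166; θ=atan2(y, x)=-27.8166° <0 so +360° → 332.1834° ≈ 332.2°
Leg 3: φ1=0.9503283, φ2=-0.2206288, Δφ=-1.1709571, Δλ=-5.7984533 rad; a=sin²(Δφ/2)+cosφ1·cosφ2·sin²(Δλ/2)=0.3380426952; c=2·atan2(√a, √(1-a))=1.240932067; dist=6371·c=7905.978 ≈ 7906.0 km; running total=34519.8 km
Leg 3 bearing: y=sinΔλ·cosφ2=0.45467615, x=cosφ1·sinφ2-sinφ1·cosφ2·cosΔλ=-0.82966796; θ=atan2(y, x)=151.2763° ≈ 151.3°
Leg 4: φ1=-0.2206288, φ2=0.9759480, Δφ=1.1965768, Δλ=1.5391622 rad; a=sin²(Δφ/2)+cosφ1·cosφ2·sin²(Δλ/2)=0.5819793397; c=2·atan2(√a, √(1-a))=1.735498639; dist=6371·c=11056.862 ≈ 11056.9 km; running total=45576.7 km
Leg 4 bearing: y=sinΔλ·cosφ2=0.56010279, x=cosφ1·sinφ2-sinφ1·cosφ2·cosΔλ=0.81203597; θ=atan2(y, x)=34.5960° ≈ 34.6°

Leg 1: dist=12096.4 km, bearing=83.5°
Leg 2: dist=14517.4 km, bearing=332.2°
Leg 3: dist=7906.0 km, bearing=151.3°
Leg 4: dist=11056.9 km, bearing=34.6°
Total: 45576.7 km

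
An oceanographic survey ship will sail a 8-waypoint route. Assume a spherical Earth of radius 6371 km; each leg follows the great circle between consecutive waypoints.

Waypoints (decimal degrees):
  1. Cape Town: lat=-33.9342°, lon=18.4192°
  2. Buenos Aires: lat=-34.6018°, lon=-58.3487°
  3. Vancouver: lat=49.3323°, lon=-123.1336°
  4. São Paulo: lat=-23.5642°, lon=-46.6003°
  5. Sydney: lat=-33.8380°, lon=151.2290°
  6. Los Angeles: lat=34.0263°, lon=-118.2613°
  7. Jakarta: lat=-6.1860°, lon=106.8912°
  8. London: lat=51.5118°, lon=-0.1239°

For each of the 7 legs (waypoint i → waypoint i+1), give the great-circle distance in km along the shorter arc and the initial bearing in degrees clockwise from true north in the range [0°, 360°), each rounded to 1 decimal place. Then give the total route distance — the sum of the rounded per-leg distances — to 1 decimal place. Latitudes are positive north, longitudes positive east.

Leg 1: dist=6866.2 km, bearing=245.5°
Leg 2: dist=11304.8 km, bearing=323.0°
Leg 3: dist=11057.9 km, bearing=115.4°
Leg 4: dist=13359.4 km, bearing=197.1°
Leg 5: dist=12067.4 km, bearing=60.9°
Leg 6: dist=14443.6 km, bearing=293.3°
Leg 7: dist=11718.9 km, bearing=321.9°
Total: 80818.2 km

Leg 1: φ1=-0.5922635, φ2=-0.6039153, Δφ=-0.0116518, Δλ=-1.3398526 rad; a=sin²(Δφ/2)+cosφ1·cosφ2·sin²(Δλ/2)=0.2633366884; c=2·atan2(√a, √(1-a))=1.077732916; dist=6371·c=6866.236 ≈ 6866.2 km; running total=6866.2 km
Leg 1 bearing: y=sinΔλ·cosφ2=-0.80126540, x=cosφ1·sinφ2-sinφ1·cosφ2·cosΔλ=-0.36597221; θ=atan2(y, x)=-114.5482° <0 so +360° → 245.4518° ≈ 245.5°
Leg 2: φ1=-0.6039153, φ2=0.8610111, Δφ=1.4649264, Δλ=-1.1307098 rad; a=sin²(Δφ/2)+cosφ1·cosφ2·sin²(Δλ/2)=0.6011065984; c=2·atan2(√a, √(1-a))=1.774413605; dist=6371·c=11304.789 ≈ 11304.8 km; running total=18171.0 km
Leg 2 bearing: y=sinΔλ·cosφ2=-0.58957632, x=cosφ1·sinφ2-sinφ1·cosφ2·cosΔλ=0.78199078; θ=atan2(y, x)=-37.0142° <0 so +360° → 322.9858° ≈ 323.0°
Leg 3: φ1=0.8610111, φ2=-0.4112729, Δφ=-1.2722839, Δλ=1.3357581 rad; a=sin²(Δφ/2)+cosφ1·cosφ2·sin²(Δλ/2)=0.5820624183; c=2·atan2(√a, √(1-a))=1.735667078; dist=6371·c=11057.935 ≈ 11057.9 km; running total=29228.9 km
Leg 3 bearing: y=sinΔλ·cosφ2=0.89141083, x=cosφ1·sinφ2-sinφ1·cosφ2·cosΔλ=-0.42243315; θ=atan2(y, x)=115.3559° ≈ 115.4°
Leg 4: φ1=-0.4112729, φ2=-0.5905845, Δφ=-0.1793116, Δλ=3.4527726 rad; a=sin²(Δφ/2)+cosφ1·cosφ2·sin²(Δλ/2)=0.7510864562; c=2·atan2(√a, √(1-a))=2.096905988; dist=6371·c=13359.388 ≈ 13359.4 km; running total=42588.3 km
Leg 4 bearing: y=sinΔλ·cosφ2=-0.25431960, x=cosφ1·sinφ2-sinφ1·cosφ2·cosΔλ=-0.82652520; θ=atan2(y, x)=-162.8970° <0 so +360° → 197.1030° ≈ 197.1°
Leg 5: φ1=-0.5905845, φ2=0.5938710, Δφ=1.1844555, Δλ=-4.7034930 rad; a=sin²(Δφ/2)+cosφ1·cosφ2·sin²(Δλ/2)=0.6588602110; c=2·atan2(√a, √(1-a))=1.894120692; dist=6371·c=12067.443 ≈ 12067.4 km; running total=54655.7 km
Leg 5 bearing: y=sinΔλ·cosφ2=0.82874801, x=cosφ1·sinφ2-sinφ1·cosφ2·cosΔλ=0.46068478; θ=atan2(y, x)=60.9312° ≈ 60.9°
Leg 6: φ1=0.5938710, φ2=-0.1079661, Δφ=-0.7018370, Δλ=3.9296524 rad; a=sin²(Δφ/2)+cosφ1·cosφ2·sin²(Δλ/2)=0.8206845345; c=2·atan2(√a, √(1-a))=2.267077690; dist=6371·c=14443.552 ≈ 14443.6 km; running total=69099.3 km
Leg 6 bearing: y=sinΔλ·cosφ2=-0.70485813, x=cosφ1·sinφ2-sinφ1·cosφ2·cosΔλ=0.30301936; θ=atan2(y, x)=-66.7371° <0 so +360° → 293.2629° ≈ 293.3°
Leg 7: φ1=-0.1079661, φ2=0.8990505, Δφ=1.0070166, Δλ=-1.8677658 rad; a=sin²(Δφ/2)+cosφ1·cosφ2·sin²(Δλ/2)=0.6326999313; c=2·atan2(√a, √(1-a))=1.839414961; dist=6371·c=11718.913 ≈ 11718.9 km; running total=80818.2 km
Leg 7 bearing: y=sinΔλ·cosφ2=-0.59511159, x=cosφ1·sinφ2-sinφ1·cosφ2·cosΔλ=0.75855462; θ=atan2(y, x)=-38.1154° <0 so +360° → 321.8846° ≈ 321.9°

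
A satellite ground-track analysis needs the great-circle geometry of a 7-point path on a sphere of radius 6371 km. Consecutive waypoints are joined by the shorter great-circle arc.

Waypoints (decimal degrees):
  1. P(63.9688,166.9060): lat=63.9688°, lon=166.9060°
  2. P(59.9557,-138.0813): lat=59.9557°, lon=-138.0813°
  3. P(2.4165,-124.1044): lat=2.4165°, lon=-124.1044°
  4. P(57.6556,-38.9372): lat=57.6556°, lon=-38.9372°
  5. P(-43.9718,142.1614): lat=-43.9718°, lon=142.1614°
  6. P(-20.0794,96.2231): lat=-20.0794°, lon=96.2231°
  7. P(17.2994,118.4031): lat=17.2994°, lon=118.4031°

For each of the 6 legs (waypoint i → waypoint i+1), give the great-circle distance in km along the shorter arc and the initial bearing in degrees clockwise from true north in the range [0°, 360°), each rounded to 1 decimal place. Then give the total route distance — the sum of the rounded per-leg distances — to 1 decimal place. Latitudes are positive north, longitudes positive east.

Leg 1: dist=2817.3 km, bearing=73.4°
Leg 2: dist=6509.3 km, bearing=163.6°
Leg 3: dist=9493.1 km, bearing=32.3°
Leg 4: dist=18491.6 km, bearing=356.7°
Leg 5: dist=4991.8 km, bearing=287.0°
Leg 6: dist=4810.0 km, bearing=31.7°
Total: 47113.1 km

Leg 1: φ1=1.1164662, φ2=1.0464244, Δφ=-0.0700418, Δλ=-5.3230326 rad; a=sin²(Δφ/2)+cosφ1·cosφ2·sin²(Δλ/2)=0.0480936678; c=2·atan2(√a, √(1-a))=0.442199400; dist=6371·c=2817.252 ≈ 2817.3 km; running total=2817.3 km
Leg 1 bearing: y=sinΔλ·cosφ2=0.41018804, x=cosφ1·sinφ2-sinφ1·cosφ2·cosΔλ=0.12193620; θ=atan2(y, x)=73.4444° ≈ 73.4°
Leg 2: φ1=1.0464244, φ2=0.0421759, Δφ=-1.0042485, Δλ=0.2439429 rad; a=sin²(Δφ/2)+cosφ1·cosφ2·sin²(Δλ/2)=0.2390437932; c=2·atan2(√a, √(1-a))=1.021704922; dist=6371·c=6509.282 ≈ 6509.3 km; running total=9326.6 km
Leg 2 bearing: y=sinΔλ·cosφ2=0.24131589, x=cosφ1·sinφ2-sinφ1·cosφ2·cosΔλ=-0.81815284; θ=atan2(y, x)=163.5665° ≈ 163.6°
Leg 3: φ1=0.0421759, φ2=1.0062801, Δφ=0.9641042, Δλ=1.4864481 rad; a=sin²(Δφ/2)+cosφ1·cosφ2·sin²(Δλ/2)=0.4596725078; c=2·atan2(√a, √(1-a))=1.490053639; dist=6371·c=9493.132 ≈ 9493.1 km; running total=18819.7 km
Leg 3 bearing: y=sinΔλ·cosφ2=0.53310514, x=cosφ1·sinφ2-sinφ1·cosφ2·cosΔλ=0.84219575; θ=atan2(y, x)=32.3336° ≈ 32.3°
Leg 4: φ1=1.0062801, φ2=-0.7674527, Δφ=-1.7737327, Δλ=3.1607668 rad; a=sin²(Δφ/2)+cosφ1·cosφ2·sin²(Δλ/2)=0.9857726344; c=2·atan2(√a, √(1-a))=2.902466286; dist=6371·c=18491.613 ≈ 18491.6 km; running total=37311.3 km
Leg 4 bearing: y=sinΔλ·cosφ2=-0.01379846, x=cosφ1·sinφ2-sinφ1·cosφ2·cosΔλ=0.23645167; θ=atan2(y, x)=-3.3398° <0 so +360° → 356.6602° ≈ 356.7°
Leg 5: φ1=-0.7674527, φ2=-0.3504516, Δφ=0.4170010, Δλ=-0.8017746 rad; a=sin²(Δφ/2)+cosφ1·cosφ2·sin²(Δλ/2)=0.1457804565; c=2·atan2(√a, √(1-a))=0.783512219; dist=6371·c=4991.756 ≈ 4991.8 km; running total=42303.1 km
Leg 5 bearing: y=sinΔλ·cosφ2=-0.67491373, x=cosφ1·sinφ2-sinφ1·cosφ2·cosΔλ=0.20641104; θ=atan2(y, x)=-72.9946° <0 so +360° → 287.0054° ≈ 287.0°
Leg 6: φ1=-0.3504516, φ2=0.3019315, Δφ=0.6523831, Δλ=0.3871140 rad; a=sin²(Δφ/2)+cosφ1·cosφ2·sin²(Δλ/2)=0.1358583194; c=2·atan2(√a, √(1-a))=0.754982755; dist=6371·c=4809.995 ≈ 4810.0 km; running total=47113.1 km
Leg 6 bearing: y=sinΔλ·cosφ2=0.36044016, x=cosφ1·sinφ2-sinφ1·cosφ2·cosΔλ=0.58282608; θ=atan2(y, x)=31.7341° ≈ 31.7°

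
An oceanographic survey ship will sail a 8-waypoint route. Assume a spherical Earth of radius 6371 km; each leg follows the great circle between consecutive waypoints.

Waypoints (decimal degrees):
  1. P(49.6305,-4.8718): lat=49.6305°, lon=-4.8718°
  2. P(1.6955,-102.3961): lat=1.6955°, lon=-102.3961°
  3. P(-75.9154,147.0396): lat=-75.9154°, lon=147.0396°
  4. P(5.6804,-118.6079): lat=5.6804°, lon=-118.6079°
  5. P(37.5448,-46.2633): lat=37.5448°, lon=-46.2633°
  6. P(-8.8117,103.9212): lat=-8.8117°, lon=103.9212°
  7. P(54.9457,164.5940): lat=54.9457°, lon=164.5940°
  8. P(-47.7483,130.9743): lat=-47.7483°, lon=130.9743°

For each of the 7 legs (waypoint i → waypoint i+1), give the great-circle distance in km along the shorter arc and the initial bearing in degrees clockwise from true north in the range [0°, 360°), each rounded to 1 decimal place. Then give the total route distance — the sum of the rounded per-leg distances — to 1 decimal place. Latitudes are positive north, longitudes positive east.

Leg 1: dist=10404.3 km, bearing=276.8°
Leg 2: dist=10736.3 km, bearing=193.3°
Leg 3: dist=10737.9 km, bearing=92.8°
Leg 4: dist=8069.0 km, bearing=52.4°
Leg 5: dist=15638.2 km, bearing=50.8°
Leg 6: dist=9031.5 km, bearing=30.4°
Leg 7: dist=11844.4 km, bearing=202.8°
Total: 76461.6 km

Leg 1: φ1=0.8662156, φ2=0.0295921, Δφ=-0.8366236, Δλ=-1.7021201 rad; a=sin²(Δφ/2)+cosφ1·cosφ2·sin²(Δλ/2)=0.5311182550; c=2·atan2(√a, √(1-a))=1.633073085; dist=6371·c=10404.309 ≈ 10404.3 km; running total=10404.3 km
Leg 1 bearing: y=sinΔλ·cosφ2=-0.99095537, x=cosφ1·sinφ2-sinφ1·cosφ2·cosΔλ=0.11888679; θ=atan2(y, x)=-83.1588° <0 so +360° → 276.8412° ≈ 276.8°
Leg 2: φ1=0.0295921, φ2=-1.3249737, Δφ=-1.3545657, Δλ=4.3534742 rad; a=sin²(Δφ/2)+cosφ1·cosφ2·sin²(Δλ/2)=0.5570705329; c=2·atan2(√a, √(1-a))=1.685186699; dist=6371·c=10736.324 ≈ 10736.3 km; running total=21140.6 km
Leg 2 bearing: y=sinΔλ·cosφ2=-0.22784744, x=cosφ1·sinφ2-sinφ1·cosφ2·cosΔλ=-0.96698364; θ=atan2(y, x)=-166.7414° <0 so +360° → 193.2586° ≈ 193.3°
Leg 3: φ1=-1.3249737, φ2=0.0991417, Δφ=1.4241154, Δλ=-4.6364235 rad; a=sin²(Δφ/2)+cosφ1·cosφ2·sin²(Δλ/2)=0.5571909179; c=2·atan2(√a, √(1-a))=1.685429056; dist=6371·c=10737.869 ≈ 10737.9 km; running total=31878.5 km
Leg 3 bearing: y=sinΔλ·cosφ2=0.99221966, x=cosφ1·sinφ2-sinφ1·cosφ2·cosΔλ=-0.04916238; θ=atan2(y, x)=92.8366° ≈ 92.8°
Leg 4: φ1=0.0991417, φ2=0.6552804, Δφ=0.5561387, Δλ=1.2626515 rad; a=sin²(Δφ/2)+cosφ1·cosφ2·sin²(Δλ/2)=0.3501959225; c=2·atan2(√a, √(1-a))=1.266514411; dist=6371·c=8068.963 ≈ 8069.0 km; running total=39947.5 km
Leg 4 bearing: y=sinΔλ·cosφ2=0.75553089, x=cosφ1·sinφ2-sinφ1·cosφ2·cosΔλ=0.58258735; θ=atan2(y, x)=52.3643° ≈ 52.4°
Leg 5: φ1=0.6552804, φ2=-0.1537932, Δφ=-0.8090736, Δλ=2.6212140 rad; a=sin²(Δφ/2)+cosφ1·cosφ2·sin²(Δλ/2)=0.8865774816; c=2·atan2(√a, √(1-a))=2.454597084; dist=6371·c=15638.238 ≈ 15638.2 km; running total=55585.7 km
Leg 5 bearing: y=sinΔλ·cosφ2=0.49134020, x=cosφ1·sinφ2-sinφ1·cosφ2·cosΔλ=0.40101896; θ=atan2(y, x)=50.7796° ≈ 50.8°
Leg 6: φ1=-0.1537932, φ2=0.9589834, Δφ=1.1127766, Δλ=1.0589401 rad; a=sin²(Δφ/2)+cosφ1·cosφ2·sin²(Δλ/2)=0.4237025942; c=2·atan2(√a, √(1-a))=1.417603023; dist=6371·c=9031.549 ≈ 9031.5 km; running total=64617.2 km
Leg 6 bearing: y=sinΔλ·cosφ2=0.50074167, x=cosφ1·sinφ2-sinφ1·cosφ2·cosΔλ=0.85204026; θ=atan2(y, x)=30.4426° ≈ 30.4°
Leg 7: φ1=0.9589834, φ2=-0.8333650, Δφ=-1.7923484, Δλ=-0.5867745 rad; a=sin²(Δφ/2)+cosφ1·cosφ2·sin²(Δλ/2)=0.6421706930; c=2·atan2(√a, √(1-a))=1.859115715; dist=6371·c=11844.426 ≈ 11844.4 km; running total=76461.6 km
Leg 7 bearing: y=sinΔλ·cosφ2=-0.37228680, x=cosφ1·sinφ2-sinφ1·cosφ2·cosΔλ=-0.88348883; θ=atan2(y, x)=-157.1503° <0 so +360° → 202.8497° ≈ 202.8°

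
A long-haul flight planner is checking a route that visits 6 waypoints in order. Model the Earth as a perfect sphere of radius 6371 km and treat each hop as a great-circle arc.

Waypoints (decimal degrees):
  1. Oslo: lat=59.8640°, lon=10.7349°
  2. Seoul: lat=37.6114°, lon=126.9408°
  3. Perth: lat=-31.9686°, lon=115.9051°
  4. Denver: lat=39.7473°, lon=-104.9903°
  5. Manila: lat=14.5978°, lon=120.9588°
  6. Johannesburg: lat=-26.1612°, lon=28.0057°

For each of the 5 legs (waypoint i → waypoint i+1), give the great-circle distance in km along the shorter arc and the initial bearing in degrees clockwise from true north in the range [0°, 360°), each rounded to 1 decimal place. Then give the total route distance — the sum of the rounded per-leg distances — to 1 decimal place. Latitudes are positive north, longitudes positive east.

Leg 1: φ1=1.0448239, φ2=0.6564428, Δφ=-0.3883811, Δλ=2.0281756 rad; a=sin²(Δφ/2)+cosφ1·cosφ2·sin²(Δλ/2)=0.3239083744; c=2·atan2(√a, √(1-a))=1.210893539; dist=6371·c=7714.603 ≈ 7714.6 km; running total=7714.6 km
Leg 1 bearing: y=sinΔλ·cosφ2=0.71074355, x=cosφ1·sinφ2-sinφ1·cosφ2·cosΔλ=0.60894216; θ=atan2(y, x)=49.4111° ≈ 49.4°
Leg 2: φ1=0.6564428, φ2=-0.5579573, Δφ=-1.2144001, Δλ=-0.1926093 rad; a=sin²(Δφ/2)+cosφ1·cosφ2·sin²(Δλ/2)=0.3317639247; c=2·atan2(√a, √(1-a))=1.227628231; dist=6371·c=7821.219 ≈ 7821.2 km; running total=15535.8 km
Leg 2 bearing: y=sinΔλ·cosφ2=-0.16238944, x=cosφ1·sinφ2-sinφ1·cosφ2·cosΔλ=-0.92758620; θ=atan2(y, x)=-170.0700° <0 so +360° → 189.9300° ≈ 189.9°
Leg 3: φ1=-0.5579573, φ2=0.6937213, Δφ=1.2516786, Δλ=-3.8553520 rad; a=sin²(Δφ/2)+cosφ1·cosφ2·sin²(Δλ/2)=0.9157923078; c=2·atan2(√a, √(1-a))=2.552751064; dist=6371·c=16263.577 ≈ 16263.6 km; running total=31799.4 km
Leg 3 bearing: y=sinΔλ·cosφ2=0.50336520, x=cosφ1·sinφ2-sinφ1·cosφ2·cosΔλ=0.23471367; θ=atan2(y, x)=65.0009° ≈ 65.0°
Leg 4: φ1=0.6937213, φ2=0.2547797, Δφ=-0.4389416, Δλ=3.9435557 rad; a=sin²(Δφ/2)+cosφ1·cosφ2·sin²(Δλ/2)=0.6780935318; c=2·atan2(√a, √(1-a))=1.934980469; dist=6371·c=12327.761 ≈ 12327.8 km; running total=44127.2 km
Leg 4 bearing: y=sinΔλ·cosφ2=-0.69552121, x=cosφ1·sinφ2-sinφ1·cosφ2·cosΔλ=0.62400402; θ=atan2(y, x)=-48.1023° <0 so +360° → 311.8977° ≈ 311.9°
Leg 5: φ1=0.2547797, φ2=-0.4565991, Δφ=-0.7113787, Δλ=-1.6223376 rad; a=sin²(Δφ/2)+cosφ1·cosφ2·sin²(Δλ/2)=0.5779343105; c=2·atan2(√a, √(1-a))=1.727303088; dist=6371·c=11004.648 ≈ 11004.6 km; running total=55131.8 km
Leg 5 bearing: y=sinΔλ·cosφ2=-0.89636523, x=cosφ1·sinφ2-sinφ1·cosφ2·cosΔλ=-0.41501127; θ=atan2(y, x)=-114.8438° <0 so +360° → 245.1562° ≈ 245.2°

Leg 1: dist=7714.6 km, bearing=49.4°
Leg 2: dist=7821.2 km, bearing=189.9°
Leg 3: dist=16263.6 km, bearing=65.0°
Leg 4: dist=12327.8 km, bearing=311.9°
Leg 5: dist=11004.6 km, bearing=245.2°
Total: 55131.8 km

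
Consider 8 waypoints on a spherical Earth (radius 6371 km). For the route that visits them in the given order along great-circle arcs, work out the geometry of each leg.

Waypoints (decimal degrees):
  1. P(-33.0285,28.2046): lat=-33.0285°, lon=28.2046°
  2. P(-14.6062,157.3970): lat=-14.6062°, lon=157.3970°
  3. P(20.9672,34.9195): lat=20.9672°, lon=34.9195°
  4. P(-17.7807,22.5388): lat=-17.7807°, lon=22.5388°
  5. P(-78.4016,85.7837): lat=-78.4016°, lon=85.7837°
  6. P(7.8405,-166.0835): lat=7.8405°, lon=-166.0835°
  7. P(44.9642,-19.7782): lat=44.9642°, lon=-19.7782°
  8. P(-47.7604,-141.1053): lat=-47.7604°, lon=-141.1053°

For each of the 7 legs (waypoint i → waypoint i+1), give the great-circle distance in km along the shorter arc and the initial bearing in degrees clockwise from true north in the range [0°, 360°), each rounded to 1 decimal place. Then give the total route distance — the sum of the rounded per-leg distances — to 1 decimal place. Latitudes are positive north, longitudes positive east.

Leg 1: dist=12458.2 km, bearing=126.0°
Leg 2: dist=13913.9 km, bearing=285.6°
Leg 3: dist=4514.9 km, bearing=198.3°
Leg 4: dist=7487.4 km, bearing=168.8°
Leg 5: dist=11261.9 km, bearing=106.3°
Leg 6: dist=13246.6 km, bearing=26.7°
Leg 7: dist=15611.3 km, bearing=244.3°
Total: 78494.2 km

Leg 1: φ1=-0.5764561, φ2=-0.2549263, Δφ=0.3215298, Δλ=2.2548327 rad; a=sin²(Δφ/2)+cosφ1·cosφ2·sin²(Δλ/2)=0.6876177563; c=2·atan2(√a, √(1-a))=1.955447166; dist=6371·c=12458.154 ≈ 12458.2 km; running total=12458.2 km
Leg 1 bearing: y=sinΔλ·cosφ2=0.74998087, x=cosφ1·sinφ2-sinφ1·cosφ2·cosΔλ=-0.54472655; θ=atan2(y, x)=125.9917° ≈ 126.0°
Leg 2: φ1=-0.2549263, φ2=0.3659467, Δφ=0.6208730, Δλ=-2.1376356 rad; a=sin²(Δφ/2)+cosφ1·cosφ2·sin²(Δλ/2)=0.7877224128; c=2·atan2(√a, √(1-a))=2.183944273; dist=6371·c=13913.909 ≈ 13913.9 km; running total=26372.1 km
Leg 2 bearing: y=sinΔλ·cosφ2=-0.78774361, x=cosφ1·sinφ2-sinφ1·cosφ2·cosΔλ=0.21982553; θ=atan2(y, x)=-74.4079° <0 so +360° → 285.5921° ≈ 285.6°
Leg 3: φ1=0.3659467, φ2=-0.3103318, Δφ=-0.6762784, Δλ=-0.2160840 rad; a=sin²(Δφ/2)+cosφ1·cosφ2·sin²(Δλ/2)=0.1203854335; c=2·atan2(√a, √(1-a))=0.708668480; dist=6371·c=4514.927 ≈ 4514.9 km; running total=30887.0 km
Leg 3 bearing: y=sinΔλ·cosφ2=-0.20416463, x=cosφ1·sinφ2-sinφ1·cosφ2·cosΔλ=-0.61797081; θ=atan2(y, x)=-161.7175° <0 so +360° → 198.2825° ≈ 198.3°
Leg 4: φ1=-0.3103318, φ2=-1.3683661, Δφ=-1.0580343, Δλ=1.1038317 rad; a=sin²(Δφ/2)+cosφ1·cosφ2·sin²(Δλ/2)=0.3073378884; c=2·atan2(√a, √(1-a))=1.175237176; dist=6371·c=7487.436 ≈ 7487.4 km; running total=38374.4 km
Leg 4 bearing: y=sinΔλ·cosφ2=0.17952587, x=cosφ1·sinφ2-sinφ1·cosφ2·cosΔλ=-0.90514955; θ=atan2(y, x)=168.7816° ≈ 168.8°
Leg 5: φ1=-1.3683661, φ2=0.1368425, Δφ=1.5052086, Δλ=-4.3959119 rad; a=sin²(Δφ/2)+cosφ1·cosφ2·sin²(Δλ/2)=0.5978082445; c=2·atan2(√a, √(1-a))=1.767682371; dist=6371·c=11261.904 ≈ 11261.9 km; running total=49636.3 km
Leg 5 bearing: y=sinΔλ·cosφ2=0.94145364, x=cosφ1·sinφ2-sinφ1·cosφ2·cosΔλ=-0.27458919; θ=atan2(y, x)=106.2601° ≈ 106.3°
Leg 6: φ1=0.1368425, φ2=0.7847733, Δφ=0.6479308, Δλ=2.5535092 rad; a=sin²(Δφ/2)+cosφ1·cosφ2·sin²(Δλ/2)=0.7433903331; c=2·atan2(√a, √(1-a))=2.079196824; dist=6371·c=13246.563 ≈ 13246.6 km; running total=62882.9 km
Leg 6 bearing: y=sinΔλ·cosφ2=0.39252487, x=cosφ1·sinφ2-sinφ1·cosφ2·cosΔλ=0.78036454; θ=atan2(y, x)=26.7025° ≈ 26.7°
Leg 7: φ1=0.7847733, φ2=-0.8335762, Δφ=-1.6183496, Δλ=-2.1175574 rad; a=sin²(Δφ/2)+cosφ1·cosφ2·sin²(Δλ/2)=0.8852335364; c=2·atan2(√a, √(1-a))=2.450369841; dist=6371·c=15611.306 ≈ 15611.3 km; running total=78494.2 km
Leg 7 bearing: y=sinΔλ·cosφ2=-0.57422969, x=cosφ1·sinφ2-sinφ1·cosφ2·cosΔλ=-0.27684066; θ=atan2(y, x)=-115.7391° <0 so +360° → 244.2609° ≈ 244.3°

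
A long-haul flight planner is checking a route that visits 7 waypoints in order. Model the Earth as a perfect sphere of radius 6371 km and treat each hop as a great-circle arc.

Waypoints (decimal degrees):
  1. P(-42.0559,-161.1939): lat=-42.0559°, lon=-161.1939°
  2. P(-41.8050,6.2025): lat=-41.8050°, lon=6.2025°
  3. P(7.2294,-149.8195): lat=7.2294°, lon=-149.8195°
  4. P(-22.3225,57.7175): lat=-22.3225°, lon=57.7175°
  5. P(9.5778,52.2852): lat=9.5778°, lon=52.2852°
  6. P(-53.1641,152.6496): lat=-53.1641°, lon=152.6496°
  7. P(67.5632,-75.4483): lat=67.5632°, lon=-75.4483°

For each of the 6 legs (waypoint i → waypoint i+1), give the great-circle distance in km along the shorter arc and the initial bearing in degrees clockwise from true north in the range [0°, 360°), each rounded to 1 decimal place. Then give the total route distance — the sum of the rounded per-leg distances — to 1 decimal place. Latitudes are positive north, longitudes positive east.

Leg 1: dist=10604.8 km, bearing=170.6°
Leg 2: dist=15503.4 km, bearing=218.3°
Leg 3: dist=16622.5 km, bearing=237.4°
Leg 4: dist=3596.2 km, bearing=350.0°
Leg 5: dist=11548.5 km, bearing=142.6°
Leg 6: dist=17035.1 km, bearing=39.1°
Total: 74910.5 km

Leg 1: φ1=-0.7340139, φ2=-0.7296349, Δφ=0.0043790, Δλ=2.9216183 rad; a=sin²(Δφ/2)+cosφ1·cosφ2·sin²(Δλ/2)=0.5468028768; c=2·atan2(√a, √(1-a))=1.664539318; dist=6371·c=10604.780 ≈ 10604.8 km; running total=10604.8 km
Leg 1 bearing: y=sinΔλ·cosφ2=0.16265357, x=cosφ1·sinφ2-sinφ1·cosφ2·cosΔλ=-0.98223306; θ=atan2(y, x)=170.5974° ≈ 170.6°
Leg 2: φ1=-0.7296349, φ2=0.1261768, Δφ=0.8558117, Δλ=-2.7230976 rad; a=sin²(Δφ/2)+cosφ1·cosφ2·sin²(Δλ/2)=0.8797805593; c=2·atan2(√a, √(1-a))=2.433434426; dist=6371·c=15503.411 ≈ 15503.4 km; running total=26108.2 km
Leg 2 bearing: y=sinΔλ·cosφ2=-0.40315517, x=cosφ1·sinφ2-sinφ1·cosφ2·cosΔλ=-0.51042415; θ=atan2(y, x)=-141.6968° <0 so +360° → 218.3032° ≈ 218.3°
Leg 3: φ1=0.1261768, φ2=-0.3896011, Δφ=-0.5157780, Δλ=3.6222040 rad; a=sin²(Δφ/2)+cosφ1·cosφ2·sin²(Δλ/2)=0.9307696358; c=2·atan2(√a, √(1-a))=2.609090151; dist=6371·c=16622.513 ≈ 16622.5 km; running total=42730.7 km
Leg 3 bearing: y=sinΔλ·cosφ2=-0.42767526, x=cosφ1·sinφ2-sinφ1·cosφ2·cosΔλ=-0.27357624; θ=atan2(y, x)=-122.6063° <0 so +360° → 237.3937° ≈ 237.4°
Leg 4: φ1=-0.3896011, φ2=0.1671641, Δφ=0.5567653, Δλ=-0.0948115 rad; a=sin²(Δφ/2)+cosφ1·cosφ2·sin²(Δλ/2)=0.0775639204; c=2·atan2(√a, √(1-a))=0.564470174; dist=6371·c=3596.239 ≈ 3596.2 km; running total=46326.9 km
Leg 4 bearing: y=sinΔλ·cosφ2=-0.09334990, x=cosφ1·sinφ2-sinφ1·cosφ2·cosΔλ=0.52676070; θ=atan2(y, x)=-10.0493° <0 so +360° → 349.9507° ≈ 350.0°
Leg 5: φ1=0.1671641, φ2=-0.9278886, Δφ=-1.0950527, Δλ=1.7516892 rad; a=sin²(Δφ/2)+cosφ1·cosφ2·sin²(Δλ/2)=0.6197622212; c=2·atan2(√a, √(1-a))=1.812672332; dist=6371·c=11548.535 ≈ 11548.5 km; running total=57875.4 km
Leg 5 bearing: y=sinΔλ·cosφ2=0.58974301, x=cosφ1·sinφ2-sinφ1·cosφ2·cosΔλ=-0.77125302; θ=atan2(y, x)=142.5965° ≈ 142.6°
Leg 6: φ1=-0.9278886, φ2=1.1792003, Δφ=2.1070889, Δλ=-3.9810594 rad; a=sin²(Δφ/2)+cosφ1·cosφ2·sin²(Δλ/2)=0.9462938334; c=2·atan2(√a, √(1-a))=2.673848513; dist=6371·c=17035.089 ≈ 17035.1 km; running total=74910.5 km
Leg 6 bearing: y=sinΔλ·cosφ2=0.28406767, x=cosφ1·sinφ2-sinφ1·cosφ2·cosΔλ=0.35013257; θ=atan2(y, x)=39.0529° ≈ 39.1°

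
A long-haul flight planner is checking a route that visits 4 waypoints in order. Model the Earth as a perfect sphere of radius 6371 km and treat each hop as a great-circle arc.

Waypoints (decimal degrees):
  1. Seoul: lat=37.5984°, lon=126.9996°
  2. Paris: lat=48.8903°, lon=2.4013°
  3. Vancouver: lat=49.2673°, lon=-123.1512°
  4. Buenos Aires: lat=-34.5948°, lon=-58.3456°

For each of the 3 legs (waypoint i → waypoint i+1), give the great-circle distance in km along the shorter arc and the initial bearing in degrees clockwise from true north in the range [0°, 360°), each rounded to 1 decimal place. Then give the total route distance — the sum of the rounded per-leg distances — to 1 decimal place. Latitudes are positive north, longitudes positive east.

Leg 1: dist=8958.6 km, bearing=326.7°
Leg 2: dist=7922.4 km, bearing=325.9°
Leg 3: dist=11300.6 km, bearing=130.5°
Total: 28181.6 km

Leg 1: φ1=0.6562159, φ2=0.8532967, Δφ=0.1970808, Δλ=-2.1746506 rad; a=sin²(Δφ/2)+cosφ1·cosφ2·sin²(Δλ/2)=0.4180517586; c=2·atan2(√a, √(1-a))=1.406157064; dist=6371·c=8958.627 ≈ 8958.6 km; running total=8958.6 km
Leg 1 bearing: y=sinΔλ·cosφ2=-0.54122555, x=cosφ1·sinφ2-sinφ1·cosφ2·cosΔλ=0.82475017; θ=atan2(y, x)=-33.2741° <0 so +360° → 326.7259° ≈ 326.7°
Leg 2: φ1=0.8532967, φ2=0.8598766, Δφ=0.0065799, Δλ=-2.1913045 rad; a=sin²(Δφ/2)+cosφ1·cosφ2·sin²(Δλ/2)=0.3392639512; c=2·atan2(√a, √(1-a))=1.243512631; dist=6371·c=7922.419 ≈ 7922.4 km; running total=16881.0 km
Leg 2 bearing: y=sinΔλ·cosφ2=-0.53088817, x=cosφ1·sinφ2-sinφ1·cosφ2·cosΔλ=0.78410041; θ=atan2(y, x)=-34.1006° <0 so +360° → 325.8994° ≈ 325.9°
Leg 3: φ1=0.8598766, φ2=-0.6037932, Δφ=-1.4636698, Δλ=1.1310711 rad; a=sin²(Δφ/2)+cosφ1·cosφ2·sin²(Δλ/2)=0.6007857987; c=2·atan2(√a, √(1-a))=1.773758516; dist=6371·c=11300.616 ≈ 11300.6 km; running total=28181.6 km
Leg 3 bearing: y=sinΔλ·cosφ2=0.74487694, x=cosφ1·sinφ2-sinφ1·cosφ2·cosΔλ=-0.63602456; θ=atan2(y, x)=130.4929° ≈ 130.5°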